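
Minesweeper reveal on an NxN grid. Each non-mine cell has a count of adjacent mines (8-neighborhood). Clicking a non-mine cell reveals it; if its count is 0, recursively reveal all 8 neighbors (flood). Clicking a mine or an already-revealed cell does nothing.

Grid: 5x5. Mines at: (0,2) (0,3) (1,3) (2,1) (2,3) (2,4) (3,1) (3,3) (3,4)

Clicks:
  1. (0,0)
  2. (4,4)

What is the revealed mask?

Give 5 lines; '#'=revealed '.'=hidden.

Click 1 (0,0) count=0: revealed 4 new [(0,0) (0,1) (1,0) (1,1)] -> total=4
Click 2 (4,4) count=2: revealed 1 new [(4,4)] -> total=5

Answer: ##...
##...
.....
.....
....#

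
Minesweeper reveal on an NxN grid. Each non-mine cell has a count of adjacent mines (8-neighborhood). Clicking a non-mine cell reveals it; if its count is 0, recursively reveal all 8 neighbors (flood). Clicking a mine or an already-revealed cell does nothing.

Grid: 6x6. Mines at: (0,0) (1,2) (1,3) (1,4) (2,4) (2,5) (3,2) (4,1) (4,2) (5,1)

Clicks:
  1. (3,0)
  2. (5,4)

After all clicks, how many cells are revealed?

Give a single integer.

Click 1 (3,0) count=1: revealed 1 new [(3,0)] -> total=1
Click 2 (5,4) count=0: revealed 9 new [(3,3) (3,4) (3,5) (4,3) (4,4) (4,5) (5,3) (5,4) (5,5)] -> total=10

Answer: 10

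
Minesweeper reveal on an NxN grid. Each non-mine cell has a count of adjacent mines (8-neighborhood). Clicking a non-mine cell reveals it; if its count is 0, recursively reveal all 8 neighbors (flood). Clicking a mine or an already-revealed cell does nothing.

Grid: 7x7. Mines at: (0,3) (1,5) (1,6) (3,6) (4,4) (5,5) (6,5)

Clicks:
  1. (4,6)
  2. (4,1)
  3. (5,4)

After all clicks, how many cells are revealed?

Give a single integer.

Click 1 (4,6) count=2: revealed 1 new [(4,6)] -> total=1
Click 2 (4,1) count=0: revealed 32 new [(0,0) (0,1) (0,2) (1,0) (1,1) (1,2) (1,3) (1,4) (2,0) (2,1) (2,2) (2,3) (2,4) (3,0) (3,1) (3,2) (3,3) (3,4) (4,0) (4,1) (4,2) (4,3) (5,0) (5,1) (5,2) (5,3) (5,4) (6,0) (6,1) (6,2) (6,3) (6,4)] -> total=33
Click 3 (5,4) count=3: revealed 0 new [(none)] -> total=33

Answer: 33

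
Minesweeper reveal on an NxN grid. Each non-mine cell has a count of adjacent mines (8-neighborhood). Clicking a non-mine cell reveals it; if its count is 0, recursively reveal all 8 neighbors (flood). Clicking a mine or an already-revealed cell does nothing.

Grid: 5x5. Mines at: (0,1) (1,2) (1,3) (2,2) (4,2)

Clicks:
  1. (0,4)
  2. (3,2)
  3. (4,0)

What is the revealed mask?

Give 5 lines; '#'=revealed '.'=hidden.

Click 1 (0,4) count=1: revealed 1 new [(0,4)] -> total=1
Click 2 (3,2) count=2: revealed 1 new [(3,2)] -> total=2
Click 3 (4,0) count=0: revealed 8 new [(1,0) (1,1) (2,0) (2,1) (3,0) (3,1) (4,0) (4,1)] -> total=10

Answer: ....#
##...
##...
###..
##...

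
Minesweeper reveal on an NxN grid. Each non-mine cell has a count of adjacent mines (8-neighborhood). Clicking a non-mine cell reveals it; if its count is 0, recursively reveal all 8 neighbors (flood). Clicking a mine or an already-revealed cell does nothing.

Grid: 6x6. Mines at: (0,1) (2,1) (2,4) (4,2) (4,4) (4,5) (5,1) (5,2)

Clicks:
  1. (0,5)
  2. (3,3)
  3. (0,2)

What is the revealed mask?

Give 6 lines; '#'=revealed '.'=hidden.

Click 1 (0,5) count=0: revealed 8 new [(0,2) (0,3) (0,4) (0,5) (1,2) (1,3) (1,4) (1,5)] -> total=8
Click 2 (3,3) count=3: revealed 1 new [(3,3)] -> total=9
Click 3 (0,2) count=1: revealed 0 new [(none)] -> total=9

Answer: ..####
..####
......
...#..
......
......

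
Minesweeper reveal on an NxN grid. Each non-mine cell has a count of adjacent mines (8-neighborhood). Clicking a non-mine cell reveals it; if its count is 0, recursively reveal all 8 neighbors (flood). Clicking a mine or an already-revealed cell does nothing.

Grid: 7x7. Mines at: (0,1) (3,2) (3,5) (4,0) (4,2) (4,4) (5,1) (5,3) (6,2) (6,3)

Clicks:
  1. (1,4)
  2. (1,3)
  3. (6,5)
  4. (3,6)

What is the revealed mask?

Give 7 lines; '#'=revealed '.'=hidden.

Answer: ..#####
..#####
..#####
......#
.....##
....###
....###

Derivation:
Click 1 (1,4) count=0: revealed 15 new [(0,2) (0,3) (0,4) (0,5) (0,6) (1,2) (1,3) (1,4) (1,5) (1,6) (2,2) (2,3) (2,4) (2,5) (2,6)] -> total=15
Click 2 (1,3) count=0: revealed 0 new [(none)] -> total=15
Click 3 (6,5) count=0: revealed 8 new [(4,5) (4,6) (5,4) (5,5) (5,6) (6,4) (6,5) (6,6)] -> total=23
Click 4 (3,6) count=1: revealed 1 new [(3,6)] -> total=24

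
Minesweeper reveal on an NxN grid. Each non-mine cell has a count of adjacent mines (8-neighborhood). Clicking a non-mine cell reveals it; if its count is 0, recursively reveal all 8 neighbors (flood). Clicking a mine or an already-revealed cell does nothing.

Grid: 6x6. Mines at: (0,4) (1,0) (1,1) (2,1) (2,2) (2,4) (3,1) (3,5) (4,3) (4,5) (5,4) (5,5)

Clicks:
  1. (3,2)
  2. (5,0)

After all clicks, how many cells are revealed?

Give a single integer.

Click 1 (3,2) count=4: revealed 1 new [(3,2)] -> total=1
Click 2 (5,0) count=0: revealed 6 new [(4,0) (4,1) (4,2) (5,0) (5,1) (5,2)] -> total=7

Answer: 7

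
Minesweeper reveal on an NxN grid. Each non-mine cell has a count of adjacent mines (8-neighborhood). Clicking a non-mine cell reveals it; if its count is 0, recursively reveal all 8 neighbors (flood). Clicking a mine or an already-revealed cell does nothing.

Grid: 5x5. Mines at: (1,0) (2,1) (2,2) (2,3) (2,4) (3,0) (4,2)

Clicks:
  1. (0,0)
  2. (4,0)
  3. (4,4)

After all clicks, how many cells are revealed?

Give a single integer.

Click 1 (0,0) count=1: revealed 1 new [(0,0)] -> total=1
Click 2 (4,0) count=1: revealed 1 new [(4,0)] -> total=2
Click 3 (4,4) count=0: revealed 4 new [(3,3) (3,4) (4,3) (4,4)] -> total=6

Answer: 6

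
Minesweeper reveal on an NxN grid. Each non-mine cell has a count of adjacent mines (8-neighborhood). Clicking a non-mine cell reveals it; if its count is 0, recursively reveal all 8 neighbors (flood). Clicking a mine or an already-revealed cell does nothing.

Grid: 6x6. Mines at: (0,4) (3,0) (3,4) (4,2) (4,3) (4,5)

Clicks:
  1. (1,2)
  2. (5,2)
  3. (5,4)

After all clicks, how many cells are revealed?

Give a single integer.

Click 1 (1,2) count=0: revealed 15 new [(0,0) (0,1) (0,2) (0,3) (1,0) (1,1) (1,2) (1,3) (2,0) (2,1) (2,2) (2,3) (3,1) (3,2) (3,3)] -> total=15
Click 2 (5,2) count=2: revealed 1 new [(5,2)] -> total=16
Click 3 (5,4) count=2: revealed 1 new [(5,4)] -> total=17

Answer: 17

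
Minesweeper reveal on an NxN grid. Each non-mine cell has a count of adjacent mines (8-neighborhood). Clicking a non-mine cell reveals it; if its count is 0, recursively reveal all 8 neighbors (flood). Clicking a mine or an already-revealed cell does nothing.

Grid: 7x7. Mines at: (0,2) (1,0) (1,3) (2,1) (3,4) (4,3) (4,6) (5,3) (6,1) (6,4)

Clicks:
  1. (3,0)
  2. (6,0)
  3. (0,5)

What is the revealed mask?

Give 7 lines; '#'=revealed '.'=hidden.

Click 1 (3,0) count=1: revealed 1 new [(3,0)] -> total=1
Click 2 (6,0) count=1: revealed 1 new [(6,0)] -> total=2
Click 3 (0,5) count=0: revealed 11 new [(0,4) (0,5) (0,6) (1,4) (1,5) (1,6) (2,4) (2,5) (2,6) (3,5) (3,6)] -> total=13

Answer: ....###
....###
....###
#....##
.......
.......
#......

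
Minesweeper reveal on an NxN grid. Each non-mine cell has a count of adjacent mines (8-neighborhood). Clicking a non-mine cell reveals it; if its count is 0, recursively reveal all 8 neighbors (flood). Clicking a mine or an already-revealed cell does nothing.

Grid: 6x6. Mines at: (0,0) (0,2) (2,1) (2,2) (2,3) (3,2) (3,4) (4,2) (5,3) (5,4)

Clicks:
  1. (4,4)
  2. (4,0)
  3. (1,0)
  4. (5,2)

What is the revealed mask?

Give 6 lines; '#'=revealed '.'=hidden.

Click 1 (4,4) count=3: revealed 1 new [(4,4)] -> total=1
Click 2 (4,0) count=0: revealed 6 new [(3,0) (3,1) (4,0) (4,1) (5,0) (5,1)] -> total=7
Click 3 (1,0) count=2: revealed 1 new [(1,0)] -> total=8
Click 4 (5,2) count=2: revealed 1 new [(5,2)] -> total=9

Answer: ......
#.....
......
##....
##..#.
###...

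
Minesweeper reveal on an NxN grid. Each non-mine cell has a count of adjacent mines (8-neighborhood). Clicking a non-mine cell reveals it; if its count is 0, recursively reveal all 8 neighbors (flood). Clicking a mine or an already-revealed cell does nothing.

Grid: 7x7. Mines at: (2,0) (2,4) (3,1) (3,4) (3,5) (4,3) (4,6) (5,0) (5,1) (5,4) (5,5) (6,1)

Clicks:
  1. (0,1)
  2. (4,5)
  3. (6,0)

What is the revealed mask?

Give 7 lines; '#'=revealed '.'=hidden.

Click 1 (0,1) count=0: revealed 19 new [(0,0) (0,1) (0,2) (0,3) (0,4) (0,5) (0,6) (1,0) (1,1) (1,2) (1,3) (1,4) (1,5) (1,6) (2,1) (2,2) (2,3) (2,5) (2,6)] -> total=19
Click 2 (4,5) count=5: revealed 1 new [(4,5)] -> total=20
Click 3 (6,0) count=3: revealed 1 new [(6,0)] -> total=21

Answer: #######
#######
.###.##
.......
.....#.
.......
#......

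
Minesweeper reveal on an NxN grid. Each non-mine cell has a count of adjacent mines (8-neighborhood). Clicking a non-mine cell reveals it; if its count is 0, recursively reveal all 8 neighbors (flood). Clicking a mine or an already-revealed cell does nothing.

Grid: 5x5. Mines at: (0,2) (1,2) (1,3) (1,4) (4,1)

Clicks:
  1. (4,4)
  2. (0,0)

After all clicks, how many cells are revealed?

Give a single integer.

Answer: 17

Derivation:
Click 1 (4,4) count=0: revealed 9 new [(2,2) (2,3) (2,4) (3,2) (3,3) (3,4) (4,2) (4,3) (4,4)] -> total=9
Click 2 (0,0) count=0: revealed 8 new [(0,0) (0,1) (1,0) (1,1) (2,0) (2,1) (3,0) (3,1)] -> total=17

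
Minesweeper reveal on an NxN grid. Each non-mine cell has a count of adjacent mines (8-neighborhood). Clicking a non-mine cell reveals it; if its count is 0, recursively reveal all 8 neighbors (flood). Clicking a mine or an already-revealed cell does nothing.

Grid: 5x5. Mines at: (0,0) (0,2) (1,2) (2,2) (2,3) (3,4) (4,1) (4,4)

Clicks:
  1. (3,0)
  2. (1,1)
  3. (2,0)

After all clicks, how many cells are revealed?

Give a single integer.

Click 1 (3,0) count=1: revealed 1 new [(3,0)] -> total=1
Click 2 (1,1) count=4: revealed 1 new [(1,1)] -> total=2
Click 3 (2,0) count=0: revealed 4 new [(1,0) (2,0) (2,1) (3,1)] -> total=6

Answer: 6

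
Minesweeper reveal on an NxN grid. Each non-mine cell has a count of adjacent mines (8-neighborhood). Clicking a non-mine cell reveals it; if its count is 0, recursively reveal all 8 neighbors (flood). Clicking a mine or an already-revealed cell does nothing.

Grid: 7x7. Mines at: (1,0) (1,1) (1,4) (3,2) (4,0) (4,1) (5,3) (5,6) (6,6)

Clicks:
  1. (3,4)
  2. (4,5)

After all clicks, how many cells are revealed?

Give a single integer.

Click 1 (3,4) count=0: revealed 16 new [(0,5) (0,6) (1,5) (1,6) (2,3) (2,4) (2,5) (2,6) (3,3) (3,4) (3,5) (3,6) (4,3) (4,4) (4,5) (4,6)] -> total=16
Click 2 (4,5) count=1: revealed 0 new [(none)] -> total=16

Answer: 16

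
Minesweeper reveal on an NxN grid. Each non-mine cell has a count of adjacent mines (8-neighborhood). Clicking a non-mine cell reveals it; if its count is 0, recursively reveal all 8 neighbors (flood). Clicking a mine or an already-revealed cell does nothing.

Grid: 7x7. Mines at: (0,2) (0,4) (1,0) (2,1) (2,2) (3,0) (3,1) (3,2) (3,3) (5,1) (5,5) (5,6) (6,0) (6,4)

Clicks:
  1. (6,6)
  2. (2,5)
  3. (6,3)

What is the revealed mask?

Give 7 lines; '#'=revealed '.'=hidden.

Click 1 (6,6) count=2: revealed 1 new [(6,6)] -> total=1
Click 2 (2,5) count=0: revealed 14 new [(0,5) (0,6) (1,4) (1,5) (1,6) (2,4) (2,5) (2,6) (3,4) (3,5) (3,6) (4,4) (4,5) (4,6)] -> total=15
Click 3 (6,3) count=1: revealed 1 new [(6,3)] -> total=16

Answer: .....##
....###
....###
....###
....###
.......
...#..#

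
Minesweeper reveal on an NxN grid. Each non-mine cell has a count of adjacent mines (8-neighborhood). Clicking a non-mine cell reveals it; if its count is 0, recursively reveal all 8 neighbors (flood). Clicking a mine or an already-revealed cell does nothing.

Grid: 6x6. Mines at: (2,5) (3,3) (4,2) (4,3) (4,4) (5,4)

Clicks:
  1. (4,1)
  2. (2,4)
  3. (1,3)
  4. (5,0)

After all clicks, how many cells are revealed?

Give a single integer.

Click 1 (4,1) count=1: revealed 1 new [(4,1)] -> total=1
Click 2 (2,4) count=2: revealed 1 new [(2,4)] -> total=2
Click 3 (1,3) count=0: revealed 22 new [(0,0) (0,1) (0,2) (0,3) (0,4) (0,5) (1,0) (1,1) (1,2) (1,3) (1,4) (1,5) (2,0) (2,1) (2,2) (2,3) (3,0) (3,1) (3,2) (4,0) (5,0) (5,1)] -> total=24
Click 4 (5,0) count=0: revealed 0 new [(none)] -> total=24

Answer: 24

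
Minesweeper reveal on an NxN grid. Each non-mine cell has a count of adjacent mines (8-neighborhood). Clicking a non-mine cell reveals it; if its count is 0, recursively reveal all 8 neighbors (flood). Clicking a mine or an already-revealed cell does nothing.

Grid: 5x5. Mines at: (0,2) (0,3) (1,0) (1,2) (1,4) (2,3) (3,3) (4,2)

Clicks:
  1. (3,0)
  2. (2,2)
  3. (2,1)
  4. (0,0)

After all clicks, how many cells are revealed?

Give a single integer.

Answer: 8

Derivation:
Click 1 (3,0) count=0: revealed 6 new [(2,0) (2,1) (3,0) (3,1) (4,0) (4,1)] -> total=6
Click 2 (2,2) count=3: revealed 1 new [(2,2)] -> total=7
Click 3 (2,1) count=2: revealed 0 new [(none)] -> total=7
Click 4 (0,0) count=1: revealed 1 new [(0,0)] -> total=8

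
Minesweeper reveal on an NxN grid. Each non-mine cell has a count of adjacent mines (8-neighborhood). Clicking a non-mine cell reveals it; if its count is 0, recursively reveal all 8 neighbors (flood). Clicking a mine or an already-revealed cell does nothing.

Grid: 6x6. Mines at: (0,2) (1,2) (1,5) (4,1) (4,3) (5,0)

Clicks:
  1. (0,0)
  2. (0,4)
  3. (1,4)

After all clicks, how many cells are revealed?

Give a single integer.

Answer: 10

Derivation:
Click 1 (0,0) count=0: revealed 8 new [(0,0) (0,1) (1,0) (1,1) (2,0) (2,1) (3,0) (3,1)] -> total=8
Click 2 (0,4) count=1: revealed 1 new [(0,4)] -> total=9
Click 3 (1,4) count=1: revealed 1 new [(1,4)] -> total=10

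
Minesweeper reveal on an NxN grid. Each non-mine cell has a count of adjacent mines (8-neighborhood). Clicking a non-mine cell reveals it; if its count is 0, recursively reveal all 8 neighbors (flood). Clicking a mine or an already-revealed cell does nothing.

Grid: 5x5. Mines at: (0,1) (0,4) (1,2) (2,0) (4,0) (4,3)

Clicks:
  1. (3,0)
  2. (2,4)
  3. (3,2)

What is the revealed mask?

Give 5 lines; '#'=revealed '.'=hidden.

Answer: .....
...##
...##
#.###
.....

Derivation:
Click 1 (3,0) count=2: revealed 1 new [(3,0)] -> total=1
Click 2 (2,4) count=0: revealed 6 new [(1,3) (1,4) (2,3) (2,4) (3,3) (3,4)] -> total=7
Click 3 (3,2) count=1: revealed 1 new [(3,2)] -> total=8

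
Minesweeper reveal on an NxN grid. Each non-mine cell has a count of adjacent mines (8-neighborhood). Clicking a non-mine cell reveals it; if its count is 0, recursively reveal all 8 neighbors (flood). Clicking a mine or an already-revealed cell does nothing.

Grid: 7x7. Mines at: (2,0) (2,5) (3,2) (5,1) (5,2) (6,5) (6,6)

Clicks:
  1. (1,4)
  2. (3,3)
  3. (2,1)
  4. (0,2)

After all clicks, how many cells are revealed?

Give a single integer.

Click 1 (1,4) count=1: revealed 1 new [(1,4)] -> total=1
Click 2 (3,3) count=1: revealed 1 new [(3,3)] -> total=2
Click 3 (2,1) count=2: revealed 1 new [(2,1)] -> total=3
Click 4 (0,2) count=0: revealed 16 new [(0,0) (0,1) (0,2) (0,3) (0,4) (0,5) (0,6) (1,0) (1,1) (1,2) (1,3) (1,5) (1,6) (2,2) (2,3) (2,4)] -> total=19

Answer: 19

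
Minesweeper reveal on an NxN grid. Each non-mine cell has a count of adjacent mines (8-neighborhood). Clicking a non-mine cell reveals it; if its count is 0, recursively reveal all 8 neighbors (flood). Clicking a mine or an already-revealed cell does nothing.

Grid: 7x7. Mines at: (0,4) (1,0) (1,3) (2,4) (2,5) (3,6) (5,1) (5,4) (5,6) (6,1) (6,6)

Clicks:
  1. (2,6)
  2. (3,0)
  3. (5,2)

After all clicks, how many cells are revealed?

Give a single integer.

Answer: 14

Derivation:
Click 1 (2,6) count=2: revealed 1 new [(2,6)] -> total=1
Click 2 (3,0) count=0: revealed 12 new [(2,0) (2,1) (2,2) (2,3) (3,0) (3,1) (3,2) (3,3) (4,0) (4,1) (4,2) (4,3)] -> total=13
Click 3 (5,2) count=2: revealed 1 new [(5,2)] -> total=14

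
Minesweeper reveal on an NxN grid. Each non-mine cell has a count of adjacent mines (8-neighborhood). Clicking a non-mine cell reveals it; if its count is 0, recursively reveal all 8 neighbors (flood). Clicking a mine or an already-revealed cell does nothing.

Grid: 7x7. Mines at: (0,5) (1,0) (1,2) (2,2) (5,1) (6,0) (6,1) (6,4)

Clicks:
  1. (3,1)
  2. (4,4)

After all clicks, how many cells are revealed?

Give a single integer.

Click 1 (3,1) count=1: revealed 1 new [(3,1)] -> total=1
Click 2 (4,4) count=0: revealed 25 new [(1,3) (1,4) (1,5) (1,6) (2,3) (2,4) (2,5) (2,6) (3,2) (3,3) (3,4) (3,5) (3,6) (4,2) (4,3) (4,4) (4,5) (4,6) (5,2) (5,3) (5,4) (5,5) (5,6) (6,5) (6,6)] -> total=26

Answer: 26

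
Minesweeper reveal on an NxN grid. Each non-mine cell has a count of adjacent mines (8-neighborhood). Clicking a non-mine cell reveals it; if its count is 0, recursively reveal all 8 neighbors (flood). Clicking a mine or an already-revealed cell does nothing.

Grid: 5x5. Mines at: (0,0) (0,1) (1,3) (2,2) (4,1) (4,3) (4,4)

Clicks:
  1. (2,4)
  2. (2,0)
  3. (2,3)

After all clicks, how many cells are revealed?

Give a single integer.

Answer: 8

Derivation:
Click 1 (2,4) count=1: revealed 1 new [(2,4)] -> total=1
Click 2 (2,0) count=0: revealed 6 new [(1,0) (1,1) (2,0) (2,1) (3,0) (3,1)] -> total=7
Click 3 (2,3) count=2: revealed 1 new [(2,3)] -> total=8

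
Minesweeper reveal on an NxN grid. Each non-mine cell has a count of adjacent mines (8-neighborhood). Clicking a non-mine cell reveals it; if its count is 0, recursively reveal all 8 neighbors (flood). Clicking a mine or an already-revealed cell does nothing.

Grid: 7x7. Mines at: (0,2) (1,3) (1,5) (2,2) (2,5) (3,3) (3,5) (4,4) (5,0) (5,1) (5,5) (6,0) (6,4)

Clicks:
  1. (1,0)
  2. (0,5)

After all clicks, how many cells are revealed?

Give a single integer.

Answer: 11

Derivation:
Click 1 (1,0) count=0: revealed 10 new [(0,0) (0,1) (1,0) (1,1) (2,0) (2,1) (3,0) (3,1) (4,0) (4,1)] -> total=10
Click 2 (0,5) count=1: revealed 1 new [(0,5)] -> total=11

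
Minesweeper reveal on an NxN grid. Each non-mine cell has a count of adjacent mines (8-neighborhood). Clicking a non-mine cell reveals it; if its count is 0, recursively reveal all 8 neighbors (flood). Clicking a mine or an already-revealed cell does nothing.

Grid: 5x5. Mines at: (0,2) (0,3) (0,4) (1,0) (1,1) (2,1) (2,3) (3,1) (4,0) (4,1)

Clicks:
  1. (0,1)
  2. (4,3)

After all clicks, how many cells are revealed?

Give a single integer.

Click 1 (0,1) count=3: revealed 1 new [(0,1)] -> total=1
Click 2 (4,3) count=0: revealed 6 new [(3,2) (3,3) (3,4) (4,2) (4,3) (4,4)] -> total=7

Answer: 7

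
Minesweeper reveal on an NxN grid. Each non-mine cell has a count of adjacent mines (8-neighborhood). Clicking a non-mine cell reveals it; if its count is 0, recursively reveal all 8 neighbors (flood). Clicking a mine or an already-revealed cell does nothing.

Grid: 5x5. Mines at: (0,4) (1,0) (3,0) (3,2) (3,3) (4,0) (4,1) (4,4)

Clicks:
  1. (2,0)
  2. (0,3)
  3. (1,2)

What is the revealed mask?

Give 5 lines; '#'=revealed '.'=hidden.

Click 1 (2,0) count=2: revealed 1 new [(2,0)] -> total=1
Click 2 (0,3) count=1: revealed 1 new [(0,3)] -> total=2
Click 3 (1,2) count=0: revealed 8 new [(0,1) (0,2) (1,1) (1,2) (1,3) (2,1) (2,2) (2,3)] -> total=10

Answer: .###.
.###.
####.
.....
.....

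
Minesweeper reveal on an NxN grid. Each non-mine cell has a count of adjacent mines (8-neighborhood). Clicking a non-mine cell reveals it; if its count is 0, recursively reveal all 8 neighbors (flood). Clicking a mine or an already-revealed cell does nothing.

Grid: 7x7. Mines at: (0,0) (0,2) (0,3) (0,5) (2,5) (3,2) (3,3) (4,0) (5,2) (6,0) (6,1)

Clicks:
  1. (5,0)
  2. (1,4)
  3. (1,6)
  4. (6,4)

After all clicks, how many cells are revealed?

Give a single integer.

Click 1 (5,0) count=3: revealed 1 new [(5,0)] -> total=1
Click 2 (1,4) count=3: revealed 1 new [(1,4)] -> total=2
Click 3 (1,6) count=2: revealed 1 new [(1,6)] -> total=3
Click 4 (6,4) count=0: revealed 15 new [(3,4) (3,5) (3,6) (4,3) (4,4) (4,5) (4,6) (5,3) (5,4) (5,5) (5,6) (6,3) (6,4) (6,5) (6,6)] -> total=18

Answer: 18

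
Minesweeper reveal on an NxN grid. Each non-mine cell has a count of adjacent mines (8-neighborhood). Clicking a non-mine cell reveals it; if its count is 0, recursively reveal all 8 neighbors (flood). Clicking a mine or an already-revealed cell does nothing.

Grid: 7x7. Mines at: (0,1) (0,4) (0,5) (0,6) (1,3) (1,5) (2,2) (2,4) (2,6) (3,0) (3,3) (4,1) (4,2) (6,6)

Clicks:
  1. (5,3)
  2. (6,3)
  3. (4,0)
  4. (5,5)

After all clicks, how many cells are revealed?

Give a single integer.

Click 1 (5,3) count=1: revealed 1 new [(5,3)] -> total=1
Click 2 (6,3) count=0: revealed 19 new [(3,4) (3,5) (3,6) (4,3) (4,4) (4,5) (4,6) (5,0) (5,1) (5,2) (5,4) (5,5) (5,6) (6,0) (6,1) (6,2) (6,3) (6,4) (6,5)] -> total=20
Click 3 (4,0) count=2: revealed 1 new [(4,0)] -> total=21
Click 4 (5,5) count=1: revealed 0 new [(none)] -> total=21

Answer: 21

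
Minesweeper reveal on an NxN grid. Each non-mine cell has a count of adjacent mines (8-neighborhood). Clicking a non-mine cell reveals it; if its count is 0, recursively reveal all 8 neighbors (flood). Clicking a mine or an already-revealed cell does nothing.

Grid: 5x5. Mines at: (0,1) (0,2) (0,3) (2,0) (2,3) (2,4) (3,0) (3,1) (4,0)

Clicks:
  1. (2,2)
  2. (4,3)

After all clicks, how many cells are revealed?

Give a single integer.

Click 1 (2,2) count=2: revealed 1 new [(2,2)] -> total=1
Click 2 (4,3) count=0: revealed 6 new [(3,2) (3,3) (3,4) (4,2) (4,3) (4,4)] -> total=7

Answer: 7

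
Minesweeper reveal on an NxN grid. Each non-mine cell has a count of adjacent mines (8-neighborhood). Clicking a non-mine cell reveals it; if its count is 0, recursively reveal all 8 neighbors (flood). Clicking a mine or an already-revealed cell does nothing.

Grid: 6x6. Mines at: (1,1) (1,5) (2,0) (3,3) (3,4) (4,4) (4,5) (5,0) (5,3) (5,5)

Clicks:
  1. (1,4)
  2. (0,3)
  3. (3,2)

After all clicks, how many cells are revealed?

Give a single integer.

Answer: 10

Derivation:
Click 1 (1,4) count=1: revealed 1 new [(1,4)] -> total=1
Click 2 (0,3) count=0: revealed 8 new [(0,2) (0,3) (0,4) (1,2) (1,3) (2,2) (2,3) (2,4)] -> total=9
Click 3 (3,2) count=1: revealed 1 new [(3,2)] -> total=10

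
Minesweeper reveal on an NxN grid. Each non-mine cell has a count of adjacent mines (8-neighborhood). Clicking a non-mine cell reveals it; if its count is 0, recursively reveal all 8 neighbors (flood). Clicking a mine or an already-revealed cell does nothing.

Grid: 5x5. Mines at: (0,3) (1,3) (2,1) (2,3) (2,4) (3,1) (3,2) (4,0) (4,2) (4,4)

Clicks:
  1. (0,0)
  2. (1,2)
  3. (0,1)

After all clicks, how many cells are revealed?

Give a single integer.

Answer: 6

Derivation:
Click 1 (0,0) count=0: revealed 6 new [(0,0) (0,1) (0,2) (1,0) (1,1) (1,2)] -> total=6
Click 2 (1,2) count=4: revealed 0 new [(none)] -> total=6
Click 3 (0,1) count=0: revealed 0 new [(none)] -> total=6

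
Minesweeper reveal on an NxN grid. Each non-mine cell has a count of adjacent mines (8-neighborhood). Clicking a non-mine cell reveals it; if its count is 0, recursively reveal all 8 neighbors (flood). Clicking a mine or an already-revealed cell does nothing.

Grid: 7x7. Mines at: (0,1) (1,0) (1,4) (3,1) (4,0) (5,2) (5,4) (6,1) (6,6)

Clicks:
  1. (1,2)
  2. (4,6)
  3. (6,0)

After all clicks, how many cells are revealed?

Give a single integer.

Answer: 23

Derivation:
Click 1 (1,2) count=1: revealed 1 new [(1,2)] -> total=1
Click 2 (4,6) count=0: revealed 21 new [(0,5) (0,6) (1,5) (1,6) (2,2) (2,3) (2,4) (2,5) (2,6) (3,2) (3,3) (3,4) (3,5) (3,6) (4,2) (4,3) (4,4) (4,5) (4,6) (5,5) (5,6)] -> total=22
Click 3 (6,0) count=1: revealed 1 new [(6,0)] -> total=23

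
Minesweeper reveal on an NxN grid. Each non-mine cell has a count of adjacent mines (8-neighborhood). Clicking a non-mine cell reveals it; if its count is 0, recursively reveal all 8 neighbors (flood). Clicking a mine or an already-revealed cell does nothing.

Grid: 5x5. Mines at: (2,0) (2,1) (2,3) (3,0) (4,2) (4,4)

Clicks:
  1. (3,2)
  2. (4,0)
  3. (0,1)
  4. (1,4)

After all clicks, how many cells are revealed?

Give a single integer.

Answer: 12

Derivation:
Click 1 (3,2) count=3: revealed 1 new [(3,2)] -> total=1
Click 2 (4,0) count=1: revealed 1 new [(4,0)] -> total=2
Click 3 (0,1) count=0: revealed 10 new [(0,0) (0,1) (0,2) (0,3) (0,4) (1,0) (1,1) (1,2) (1,3) (1,4)] -> total=12
Click 4 (1,4) count=1: revealed 0 new [(none)] -> total=12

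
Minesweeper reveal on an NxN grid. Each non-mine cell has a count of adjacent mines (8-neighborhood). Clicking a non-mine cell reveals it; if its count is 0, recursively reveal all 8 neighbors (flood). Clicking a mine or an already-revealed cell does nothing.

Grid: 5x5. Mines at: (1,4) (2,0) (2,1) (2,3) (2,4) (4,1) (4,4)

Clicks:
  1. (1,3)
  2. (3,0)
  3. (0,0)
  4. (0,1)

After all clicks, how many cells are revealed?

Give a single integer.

Answer: 9

Derivation:
Click 1 (1,3) count=3: revealed 1 new [(1,3)] -> total=1
Click 2 (3,0) count=3: revealed 1 new [(3,0)] -> total=2
Click 3 (0,0) count=0: revealed 7 new [(0,0) (0,1) (0,2) (0,3) (1,0) (1,1) (1,2)] -> total=9
Click 4 (0,1) count=0: revealed 0 new [(none)] -> total=9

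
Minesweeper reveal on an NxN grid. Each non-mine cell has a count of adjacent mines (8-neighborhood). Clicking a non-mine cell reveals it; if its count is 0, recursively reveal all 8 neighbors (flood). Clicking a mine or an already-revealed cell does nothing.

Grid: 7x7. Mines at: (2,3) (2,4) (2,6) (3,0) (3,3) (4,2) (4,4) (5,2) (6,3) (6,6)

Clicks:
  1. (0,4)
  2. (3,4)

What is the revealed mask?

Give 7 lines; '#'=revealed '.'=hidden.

Click 1 (0,4) count=0: revealed 17 new [(0,0) (0,1) (0,2) (0,3) (0,4) (0,5) (0,6) (1,0) (1,1) (1,2) (1,3) (1,4) (1,5) (1,6) (2,0) (2,1) (2,2)] -> total=17
Click 2 (3,4) count=4: revealed 1 new [(3,4)] -> total=18

Answer: #######
#######
###....
....#..
.......
.......
.......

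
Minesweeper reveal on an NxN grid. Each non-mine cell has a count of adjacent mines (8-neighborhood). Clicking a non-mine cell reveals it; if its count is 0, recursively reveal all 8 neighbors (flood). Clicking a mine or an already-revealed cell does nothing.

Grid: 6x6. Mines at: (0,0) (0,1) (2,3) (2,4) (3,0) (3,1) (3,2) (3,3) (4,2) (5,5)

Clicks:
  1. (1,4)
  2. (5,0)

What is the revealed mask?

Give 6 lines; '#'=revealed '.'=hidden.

Click 1 (1,4) count=2: revealed 1 new [(1,4)] -> total=1
Click 2 (5,0) count=0: revealed 4 new [(4,0) (4,1) (5,0) (5,1)] -> total=5

Answer: ......
....#.
......
......
##....
##....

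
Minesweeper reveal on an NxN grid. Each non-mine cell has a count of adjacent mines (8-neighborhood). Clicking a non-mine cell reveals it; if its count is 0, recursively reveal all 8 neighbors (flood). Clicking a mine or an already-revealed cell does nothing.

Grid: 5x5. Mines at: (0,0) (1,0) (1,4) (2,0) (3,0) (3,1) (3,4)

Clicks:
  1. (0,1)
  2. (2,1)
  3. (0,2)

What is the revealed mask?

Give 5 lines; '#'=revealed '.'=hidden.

Click 1 (0,1) count=2: revealed 1 new [(0,1)] -> total=1
Click 2 (2,1) count=4: revealed 1 new [(2,1)] -> total=2
Click 3 (0,2) count=0: revealed 7 new [(0,2) (0,3) (1,1) (1,2) (1,3) (2,2) (2,3)] -> total=9

Answer: .###.
.###.
.###.
.....
.....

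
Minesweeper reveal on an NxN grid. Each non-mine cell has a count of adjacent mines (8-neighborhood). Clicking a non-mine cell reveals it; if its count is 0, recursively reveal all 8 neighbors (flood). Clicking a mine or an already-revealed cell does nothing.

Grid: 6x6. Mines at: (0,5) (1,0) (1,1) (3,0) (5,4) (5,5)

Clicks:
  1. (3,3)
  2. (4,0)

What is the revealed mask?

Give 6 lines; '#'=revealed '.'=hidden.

Click 1 (3,3) count=0: revealed 27 new [(0,2) (0,3) (0,4) (1,2) (1,3) (1,4) (1,5) (2,1) (2,2) (2,3) (2,4) (2,5) (3,1) (3,2) (3,3) (3,4) (3,5) (4,0) (4,1) (4,2) (4,3) (4,4) (4,5) (5,0) (5,1) (5,2) (5,3)] -> total=27
Click 2 (4,0) count=1: revealed 0 new [(none)] -> total=27

Answer: ..###.
..####
.#####
.#####
######
####..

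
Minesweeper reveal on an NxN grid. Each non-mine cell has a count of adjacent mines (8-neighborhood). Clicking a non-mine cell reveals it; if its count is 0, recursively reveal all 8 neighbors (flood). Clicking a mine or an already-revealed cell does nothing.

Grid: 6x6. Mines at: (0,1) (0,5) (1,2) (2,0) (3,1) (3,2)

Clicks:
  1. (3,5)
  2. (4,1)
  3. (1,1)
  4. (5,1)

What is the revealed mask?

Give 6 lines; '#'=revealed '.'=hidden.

Click 1 (3,5) count=0: revealed 21 new [(1,3) (1,4) (1,5) (2,3) (2,4) (2,5) (3,3) (3,4) (3,5) (4,0) (4,1) (4,2) (4,3) (4,4) (4,5) (5,0) (5,1) (5,2) (5,3) (5,4) (5,5)] -> total=21
Click 2 (4,1) count=2: revealed 0 new [(none)] -> total=21
Click 3 (1,1) count=3: revealed 1 new [(1,1)] -> total=22
Click 4 (5,1) count=0: revealed 0 new [(none)] -> total=22

Answer: ......
.#.###
...###
...###
######
######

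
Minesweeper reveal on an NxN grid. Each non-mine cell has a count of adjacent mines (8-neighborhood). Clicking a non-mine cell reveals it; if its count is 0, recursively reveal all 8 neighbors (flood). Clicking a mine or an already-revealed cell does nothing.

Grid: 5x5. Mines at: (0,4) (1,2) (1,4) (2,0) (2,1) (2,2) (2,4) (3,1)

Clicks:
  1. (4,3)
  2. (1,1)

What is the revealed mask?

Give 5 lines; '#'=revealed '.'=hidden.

Click 1 (4,3) count=0: revealed 6 new [(3,2) (3,3) (3,4) (4,2) (4,3) (4,4)] -> total=6
Click 2 (1,1) count=4: revealed 1 new [(1,1)] -> total=7

Answer: .....
.#...
.....
..###
..###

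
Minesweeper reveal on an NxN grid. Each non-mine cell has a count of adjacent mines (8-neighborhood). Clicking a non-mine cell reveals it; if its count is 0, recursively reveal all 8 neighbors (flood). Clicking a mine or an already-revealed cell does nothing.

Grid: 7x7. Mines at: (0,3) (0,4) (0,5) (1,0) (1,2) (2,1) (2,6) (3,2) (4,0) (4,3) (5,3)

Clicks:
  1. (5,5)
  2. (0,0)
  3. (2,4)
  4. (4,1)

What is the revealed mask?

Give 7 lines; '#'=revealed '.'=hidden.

Click 1 (5,5) count=0: revealed 12 new [(3,4) (3,5) (3,6) (4,4) (4,5) (4,6) (5,4) (5,5) (5,6) (6,4) (6,5) (6,6)] -> total=12
Click 2 (0,0) count=1: revealed 1 new [(0,0)] -> total=13
Click 3 (2,4) count=0: revealed 7 new [(1,3) (1,4) (1,5) (2,3) (2,4) (2,5) (3,3)] -> total=20
Click 4 (4,1) count=2: revealed 1 new [(4,1)] -> total=21

Answer: #......
...###.
...###.
...####
.#..###
....###
....###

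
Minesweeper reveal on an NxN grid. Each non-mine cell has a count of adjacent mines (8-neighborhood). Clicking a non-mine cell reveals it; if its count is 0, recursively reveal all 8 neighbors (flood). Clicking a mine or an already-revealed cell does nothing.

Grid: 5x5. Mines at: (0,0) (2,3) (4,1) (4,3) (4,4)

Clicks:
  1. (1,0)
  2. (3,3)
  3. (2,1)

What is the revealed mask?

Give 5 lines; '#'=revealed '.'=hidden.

Answer: .....
###..
###..
####.
.....

Derivation:
Click 1 (1,0) count=1: revealed 1 new [(1,0)] -> total=1
Click 2 (3,3) count=3: revealed 1 new [(3,3)] -> total=2
Click 3 (2,1) count=0: revealed 8 new [(1,1) (1,2) (2,0) (2,1) (2,2) (3,0) (3,1) (3,2)] -> total=10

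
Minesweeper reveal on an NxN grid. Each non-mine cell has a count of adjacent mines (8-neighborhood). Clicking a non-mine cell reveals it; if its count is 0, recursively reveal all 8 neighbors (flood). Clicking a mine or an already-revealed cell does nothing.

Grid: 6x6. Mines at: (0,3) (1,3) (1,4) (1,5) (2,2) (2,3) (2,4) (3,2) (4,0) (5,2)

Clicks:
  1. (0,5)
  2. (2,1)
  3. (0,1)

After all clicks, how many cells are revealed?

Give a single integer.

Answer: 11

Derivation:
Click 1 (0,5) count=2: revealed 1 new [(0,5)] -> total=1
Click 2 (2,1) count=2: revealed 1 new [(2,1)] -> total=2
Click 3 (0,1) count=0: revealed 9 new [(0,0) (0,1) (0,2) (1,0) (1,1) (1,2) (2,0) (3,0) (3,1)] -> total=11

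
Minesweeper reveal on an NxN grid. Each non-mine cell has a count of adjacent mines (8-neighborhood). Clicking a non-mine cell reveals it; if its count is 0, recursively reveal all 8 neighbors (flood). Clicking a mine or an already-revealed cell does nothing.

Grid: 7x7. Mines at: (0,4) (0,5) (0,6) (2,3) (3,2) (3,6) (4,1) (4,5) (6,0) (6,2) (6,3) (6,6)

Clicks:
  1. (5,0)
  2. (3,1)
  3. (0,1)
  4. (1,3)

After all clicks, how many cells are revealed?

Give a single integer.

Click 1 (5,0) count=2: revealed 1 new [(5,0)] -> total=1
Click 2 (3,1) count=2: revealed 1 new [(3,1)] -> total=2
Click 3 (0,1) count=0: revealed 12 new [(0,0) (0,1) (0,2) (0,3) (1,0) (1,1) (1,2) (1,3) (2,0) (2,1) (2,2) (3,0)] -> total=14
Click 4 (1,3) count=2: revealed 0 new [(none)] -> total=14

Answer: 14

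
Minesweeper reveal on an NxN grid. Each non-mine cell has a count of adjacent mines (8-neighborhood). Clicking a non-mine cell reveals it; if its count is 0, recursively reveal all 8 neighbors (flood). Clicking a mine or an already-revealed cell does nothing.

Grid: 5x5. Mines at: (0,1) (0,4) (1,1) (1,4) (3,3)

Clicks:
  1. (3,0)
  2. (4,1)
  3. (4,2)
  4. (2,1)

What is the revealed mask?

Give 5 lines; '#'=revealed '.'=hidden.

Click 1 (3,0) count=0: revealed 9 new [(2,0) (2,1) (2,2) (3,0) (3,1) (3,2) (4,0) (4,1) (4,2)] -> total=9
Click 2 (4,1) count=0: revealed 0 new [(none)] -> total=9
Click 3 (4,2) count=1: revealed 0 new [(none)] -> total=9
Click 4 (2,1) count=1: revealed 0 new [(none)] -> total=9

Answer: .....
.....
###..
###..
###..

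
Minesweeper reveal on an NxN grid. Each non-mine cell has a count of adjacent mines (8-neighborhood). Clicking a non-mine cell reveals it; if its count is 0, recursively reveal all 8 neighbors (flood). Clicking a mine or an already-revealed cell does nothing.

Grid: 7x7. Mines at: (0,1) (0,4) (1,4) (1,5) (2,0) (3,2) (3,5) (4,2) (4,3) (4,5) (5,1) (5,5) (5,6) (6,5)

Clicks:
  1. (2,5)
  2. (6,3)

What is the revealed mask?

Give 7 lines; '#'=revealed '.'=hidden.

Click 1 (2,5) count=3: revealed 1 new [(2,5)] -> total=1
Click 2 (6,3) count=0: revealed 6 new [(5,2) (5,3) (5,4) (6,2) (6,3) (6,4)] -> total=7

Answer: .......
.......
.....#.
.......
.......
..###..
..###..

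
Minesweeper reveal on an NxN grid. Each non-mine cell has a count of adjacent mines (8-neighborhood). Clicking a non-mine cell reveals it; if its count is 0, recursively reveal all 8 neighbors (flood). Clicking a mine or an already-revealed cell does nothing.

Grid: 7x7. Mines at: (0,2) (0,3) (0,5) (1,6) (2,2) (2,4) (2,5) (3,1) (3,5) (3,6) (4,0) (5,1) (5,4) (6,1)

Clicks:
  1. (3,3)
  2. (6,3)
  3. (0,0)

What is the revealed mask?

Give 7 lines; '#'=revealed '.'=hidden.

Click 1 (3,3) count=2: revealed 1 new [(3,3)] -> total=1
Click 2 (6,3) count=1: revealed 1 new [(6,3)] -> total=2
Click 3 (0,0) count=0: revealed 6 new [(0,0) (0,1) (1,0) (1,1) (2,0) (2,1)] -> total=8

Answer: ##.....
##.....
##.....
...#...
.......
.......
...#...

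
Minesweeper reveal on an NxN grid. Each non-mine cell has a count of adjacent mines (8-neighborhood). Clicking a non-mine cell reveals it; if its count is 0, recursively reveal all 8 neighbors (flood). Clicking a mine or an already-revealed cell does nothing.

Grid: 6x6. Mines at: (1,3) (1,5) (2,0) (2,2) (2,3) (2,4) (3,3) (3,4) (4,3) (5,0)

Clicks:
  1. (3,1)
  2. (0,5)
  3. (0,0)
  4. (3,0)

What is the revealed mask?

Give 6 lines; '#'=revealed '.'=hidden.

Click 1 (3,1) count=2: revealed 1 new [(3,1)] -> total=1
Click 2 (0,5) count=1: revealed 1 new [(0,5)] -> total=2
Click 3 (0,0) count=0: revealed 6 new [(0,0) (0,1) (0,2) (1,0) (1,1) (1,2)] -> total=8
Click 4 (3,0) count=1: revealed 1 new [(3,0)] -> total=9

Answer: ###..#
###...
......
##....
......
......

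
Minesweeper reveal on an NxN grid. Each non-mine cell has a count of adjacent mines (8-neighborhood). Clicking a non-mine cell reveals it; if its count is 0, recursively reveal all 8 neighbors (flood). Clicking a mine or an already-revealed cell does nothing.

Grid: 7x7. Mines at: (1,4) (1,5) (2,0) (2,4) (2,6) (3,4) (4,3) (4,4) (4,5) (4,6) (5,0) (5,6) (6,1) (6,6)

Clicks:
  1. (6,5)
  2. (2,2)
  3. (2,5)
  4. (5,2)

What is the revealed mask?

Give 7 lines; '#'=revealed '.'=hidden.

Click 1 (6,5) count=2: revealed 1 new [(6,5)] -> total=1
Click 2 (2,2) count=0: revealed 14 new [(0,0) (0,1) (0,2) (0,3) (1,0) (1,1) (1,2) (1,3) (2,1) (2,2) (2,3) (3,1) (3,2) (3,3)] -> total=15
Click 3 (2,5) count=5: revealed 1 new [(2,5)] -> total=16
Click 4 (5,2) count=2: revealed 1 new [(5,2)] -> total=17

Answer: ####...
####...
.###.#.
.###...
.......
..#....
.....#.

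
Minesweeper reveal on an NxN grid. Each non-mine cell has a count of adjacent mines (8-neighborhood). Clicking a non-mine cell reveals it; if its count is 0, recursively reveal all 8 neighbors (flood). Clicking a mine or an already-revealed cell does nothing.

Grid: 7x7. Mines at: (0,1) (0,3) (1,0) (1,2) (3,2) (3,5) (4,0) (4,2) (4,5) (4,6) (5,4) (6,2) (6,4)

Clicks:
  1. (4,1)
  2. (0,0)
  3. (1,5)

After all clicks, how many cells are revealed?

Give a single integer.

Click 1 (4,1) count=3: revealed 1 new [(4,1)] -> total=1
Click 2 (0,0) count=2: revealed 1 new [(0,0)] -> total=2
Click 3 (1,5) count=0: revealed 9 new [(0,4) (0,5) (0,6) (1,4) (1,5) (1,6) (2,4) (2,5) (2,6)] -> total=11

Answer: 11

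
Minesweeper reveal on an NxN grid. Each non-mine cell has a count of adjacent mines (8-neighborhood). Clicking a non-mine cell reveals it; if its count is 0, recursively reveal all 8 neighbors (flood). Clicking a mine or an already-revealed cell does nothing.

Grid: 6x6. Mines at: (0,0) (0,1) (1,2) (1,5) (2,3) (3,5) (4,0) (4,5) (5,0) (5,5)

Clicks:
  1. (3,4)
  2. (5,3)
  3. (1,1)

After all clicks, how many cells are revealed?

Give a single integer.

Answer: 13

Derivation:
Click 1 (3,4) count=3: revealed 1 new [(3,4)] -> total=1
Click 2 (5,3) count=0: revealed 11 new [(3,1) (3,2) (3,3) (4,1) (4,2) (4,3) (4,4) (5,1) (5,2) (5,3) (5,4)] -> total=12
Click 3 (1,1) count=3: revealed 1 new [(1,1)] -> total=13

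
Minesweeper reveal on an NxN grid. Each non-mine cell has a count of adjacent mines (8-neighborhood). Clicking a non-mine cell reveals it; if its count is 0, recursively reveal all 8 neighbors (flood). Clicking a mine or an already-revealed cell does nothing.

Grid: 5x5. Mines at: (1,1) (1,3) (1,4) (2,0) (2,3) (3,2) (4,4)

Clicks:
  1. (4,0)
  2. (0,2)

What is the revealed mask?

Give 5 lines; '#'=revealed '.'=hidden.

Answer: ..#..
.....
.....
##...
##...

Derivation:
Click 1 (4,0) count=0: revealed 4 new [(3,0) (3,1) (4,0) (4,1)] -> total=4
Click 2 (0,2) count=2: revealed 1 new [(0,2)] -> total=5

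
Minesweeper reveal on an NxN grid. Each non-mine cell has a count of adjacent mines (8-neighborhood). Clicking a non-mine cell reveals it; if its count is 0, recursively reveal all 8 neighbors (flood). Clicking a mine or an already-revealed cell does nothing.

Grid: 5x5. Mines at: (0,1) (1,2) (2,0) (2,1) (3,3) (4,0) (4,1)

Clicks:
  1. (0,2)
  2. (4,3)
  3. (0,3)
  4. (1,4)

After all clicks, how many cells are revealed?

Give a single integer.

Click 1 (0,2) count=2: revealed 1 new [(0,2)] -> total=1
Click 2 (4,3) count=1: revealed 1 new [(4,3)] -> total=2
Click 3 (0,3) count=1: revealed 1 new [(0,3)] -> total=3
Click 4 (1,4) count=0: revealed 5 new [(0,4) (1,3) (1,4) (2,3) (2,4)] -> total=8

Answer: 8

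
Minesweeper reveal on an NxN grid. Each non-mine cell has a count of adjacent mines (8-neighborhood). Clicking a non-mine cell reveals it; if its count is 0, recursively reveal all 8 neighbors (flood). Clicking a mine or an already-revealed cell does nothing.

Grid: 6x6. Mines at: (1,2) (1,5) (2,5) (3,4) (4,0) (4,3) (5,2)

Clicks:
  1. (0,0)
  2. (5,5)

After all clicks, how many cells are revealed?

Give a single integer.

Answer: 12

Derivation:
Click 1 (0,0) count=0: revealed 8 new [(0,0) (0,1) (1,0) (1,1) (2,0) (2,1) (3,0) (3,1)] -> total=8
Click 2 (5,5) count=0: revealed 4 new [(4,4) (4,5) (5,4) (5,5)] -> total=12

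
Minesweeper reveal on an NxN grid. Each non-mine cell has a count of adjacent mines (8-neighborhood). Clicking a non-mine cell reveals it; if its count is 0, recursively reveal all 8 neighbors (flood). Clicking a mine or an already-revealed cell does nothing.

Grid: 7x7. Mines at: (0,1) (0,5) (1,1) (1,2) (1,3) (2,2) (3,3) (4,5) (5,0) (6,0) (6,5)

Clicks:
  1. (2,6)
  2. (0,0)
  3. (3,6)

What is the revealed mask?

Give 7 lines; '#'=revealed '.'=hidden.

Answer: #......
....###
....###
....###
.......
.......
.......

Derivation:
Click 1 (2,6) count=0: revealed 9 new [(1,4) (1,5) (1,6) (2,4) (2,5) (2,6) (3,4) (3,5) (3,6)] -> total=9
Click 2 (0,0) count=2: revealed 1 new [(0,0)] -> total=10
Click 3 (3,6) count=1: revealed 0 new [(none)] -> total=10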